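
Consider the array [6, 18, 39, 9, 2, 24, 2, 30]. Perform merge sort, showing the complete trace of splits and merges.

Merge sort trace:

Split: [6, 18, 39, 9, 2, 24, 2, 30] -> [6, 18, 39, 9] and [2, 24, 2, 30]
  Split: [6, 18, 39, 9] -> [6, 18] and [39, 9]
    Split: [6, 18] -> [6] and [18]
    Merge: [6] + [18] -> [6, 18]
    Split: [39, 9] -> [39] and [9]
    Merge: [39] + [9] -> [9, 39]
  Merge: [6, 18] + [9, 39] -> [6, 9, 18, 39]
  Split: [2, 24, 2, 30] -> [2, 24] and [2, 30]
    Split: [2, 24] -> [2] and [24]
    Merge: [2] + [24] -> [2, 24]
    Split: [2, 30] -> [2] and [30]
    Merge: [2] + [30] -> [2, 30]
  Merge: [2, 24] + [2, 30] -> [2, 2, 24, 30]
Merge: [6, 9, 18, 39] + [2, 2, 24, 30] -> [2, 2, 6, 9, 18, 24, 30, 39]

Final sorted array: [2, 2, 6, 9, 18, 24, 30, 39]

The merge sort proceeds by recursively splitting the array and merging sorted halves.
After all merges, the sorted array is [2, 2, 6, 9, 18, 24, 30, 39].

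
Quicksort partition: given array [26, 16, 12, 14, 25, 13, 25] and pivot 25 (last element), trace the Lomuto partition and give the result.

Lomuto partition with pivot = 25:

Initial array: [26, 16, 12, 14, 25, 13, 25]

arr[0]=26 > 25: no swap
arr[1]=16 <= 25: swap with position 0, array becomes [16, 26, 12, 14, 25, 13, 25]
arr[2]=12 <= 25: swap with position 1, array becomes [16, 12, 26, 14, 25, 13, 25]
arr[3]=14 <= 25: swap with position 2, array becomes [16, 12, 14, 26, 25, 13, 25]
arr[4]=25 <= 25: swap with position 3, array becomes [16, 12, 14, 25, 26, 13, 25]
arr[5]=13 <= 25: swap with position 4, array becomes [16, 12, 14, 25, 13, 26, 25]

Place pivot at position 5: [16, 12, 14, 25, 13, 25, 26]
Pivot position: 5

After partitioning with pivot 25, the array becomes [16, 12, 14, 25, 13, 25, 26]. The pivot is placed at index 5. All elements to the left of the pivot are <= 25, and all elements to the right are > 25.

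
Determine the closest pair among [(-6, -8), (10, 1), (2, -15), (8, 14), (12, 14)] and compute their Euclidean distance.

Computing all pairwise distances among 5 points:

d((-6, -8), (10, 1)) = 18.3576
d((-6, -8), (2, -15)) = 10.6301
d((-6, -8), (8, 14)) = 26.0768
d((-6, -8), (12, 14)) = 28.4253
d((10, 1), (2, -15)) = 17.8885
d((10, 1), (8, 14)) = 13.1529
d((10, 1), (12, 14)) = 13.1529
d((2, -15), (8, 14)) = 29.6142
d((2, -15), (12, 14)) = 30.6757
d((8, 14), (12, 14)) = 4.0 <-- minimum

Closest pair: (8, 14) and (12, 14) with distance 4.0

The closest pair is (8, 14) and (12, 14) with Euclidean distance 4.0. For 5 points, brute-force pairwise comparison is shown above. For large n, the divide-and-conquer algorithm (sort by x, recurse on halves, check the dividing strip) achieves O(n log n).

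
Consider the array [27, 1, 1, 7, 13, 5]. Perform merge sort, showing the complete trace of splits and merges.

Merge sort trace:

Split: [27, 1, 1, 7, 13, 5] -> [27, 1, 1] and [7, 13, 5]
  Split: [27, 1, 1] -> [27] and [1, 1]
    Split: [1, 1] -> [1] and [1]
    Merge: [1] + [1] -> [1, 1]
  Merge: [27] + [1, 1] -> [1, 1, 27]
  Split: [7, 13, 5] -> [7] and [13, 5]
    Split: [13, 5] -> [13] and [5]
    Merge: [13] + [5] -> [5, 13]
  Merge: [7] + [5, 13] -> [5, 7, 13]
Merge: [1, 1, 27] + [5, 7, 13] -> [1, 1, 5, 7, 13, 27]

Final sorted array: [1, 1, 5, 7, 13, 27]

The merge sort proceeds by recursively splitting the array and merging sorted halves.
After all merges, the sorted array is [1, 1, 5, 7, 13, 27].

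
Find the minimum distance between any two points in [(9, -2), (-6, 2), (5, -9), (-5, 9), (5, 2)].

Computing all pairwise distances among 5 points:

d((9, -2), (-6, 2)) = 15.5242
d((9, -2), (5, -9)) = 8.0623
d((9, -2), (-5, 9)) = 17.8045
d((9, -2), (5, 2)) = 5.6569 <-- minimum
d((-6, 2), (5, -9)) = 15.5563
d((-6, 2), (-5, 9)) = 7.0711
d((-6, 2), (5, 2)) = 11.0
d((5, -9), (-5, 9)) = 20.5913
d((5, -9), (5, 2)) = 11.0
d((-5, 9), (5, 2)) = 12.2066

Closest pair: (9, -2) and (5, 2) with distance 5.6569

The closest pair is (9, -2) and (5, 2) with Euclidean distance 5.6569. For 5 points, brute-force pairwise comparison is shown above. For large n, the divide-and-conquer algorithm (sort by x, recurse on halves, check the dividing strip) achieves O(n log n).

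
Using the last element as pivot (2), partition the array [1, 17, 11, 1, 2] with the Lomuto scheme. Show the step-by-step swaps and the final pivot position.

Lomuto partition with pivot = 2:

Initial array: [1, 17, 11, 1, 2]

arr[0]=1 <= 2: swap with position 0, array becomes [1, 17, 11, 1, 2]
arr[1]=17 > 2: no swap
arr[2]=11 > 2: no swap
arr[3]=1 <= 2: swap with position 1, array becomes [1, 1, 11, 17, 2]

Place pivot at position 2: [1, 1, 2, 17, 11]
Pivot position: 2

After partitioning with pivot 2, the array becomes [1, 1, 2, 17, 11]. The pivot is placed at index 2. All elements to the left of the pivot are <= 2, and all elements to the right are > 2.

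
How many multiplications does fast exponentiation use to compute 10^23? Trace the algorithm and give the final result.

Computing 10^23 by squaring (build up from 10^1; each line after the first costs one multiplication):

10^1 = 10
10^2 = (10^1)^2 = 10^2 = 100
10^4 = (10^2)^2 = 100^2 = 10000
10^5 = 10 * 10^4 = 10 * 10000 = 100000
10^10 = (10^5)^2 = 100000^2 = 10000000000
10^11 = 10 * 10^10 = 10 * 10000000000 = 100000000000
10^22 = (10^11)^2 = 100000000000^2 = 10000000000000000000000
10^23 = 10 * 10^22 = 10 * 10000000000000000000000 = 100000000000000000000000

Result: 100000000000000000000000
Multiplications needed: 7 (7 lines after 10^1)

10^23 = 100000000000000000000000. Using exponentiation by squaring, this requires 7 multiplications. The key idea: if the exponent is even, square the half-power; if odd, multiply by the base once.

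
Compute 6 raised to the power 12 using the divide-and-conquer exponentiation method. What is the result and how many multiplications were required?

Computing 6^12 by squaring (build up from 6^1; each line after the first costs one multiplication):

6^1 = 6
6^2 = (6^1)^2 = 6^2 = 36
6^3 = 6 * 6^2 = 6 * 36 = 216
6^6 = (6^3)^2 = 216^2 = 46656
6^12 = (6^6)^2 = 46656^2 = 2176782336

Result: 2176782336
Multiplications needed: 4 (4 lines after 6^1)

6^12 = 2176782336. Using exponentiation by squaring, this requires 4 multiplications. The key idea: if the exponent is even, square the half-power; if odd, multiply by the base once.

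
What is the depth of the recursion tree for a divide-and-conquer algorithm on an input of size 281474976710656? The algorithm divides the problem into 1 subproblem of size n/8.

For divide and conquer with division factor 8:

Problem sizes at each level:
Level 0: 281474976710656
Level 1: 35184372088832
Level 2: 4398046511104
Level 3: 549755813888
Level 4: 68719476736
Level 5: 8589934592
Level 6: 1073741824
Level 7: 134217728
Level 8: 16777216
Level 9: 2097152
Level 10: 262144
Level 11: 32768
Level 12: 4096
Level 13: 512
Level 14: 64
Level 15: 8
Level 16: 1

The root is level 0 and the size-1 base case is level 16 (the tree spans levels 0 through 16, i.e. 17 levels counting the root), so the depth is the number of divisions: log_8(281474976710656) = 16

The recursion tree depth is log_8(281474976710656) = 16. At each level, the problem size is divided by 8, so it takes 16 divisions to reduce to a base case of size 1. The algorithm makes 1 recursive call at each level.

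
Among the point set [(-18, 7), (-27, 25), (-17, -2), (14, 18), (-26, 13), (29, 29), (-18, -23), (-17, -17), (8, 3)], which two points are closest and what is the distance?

Computing all pairwise distances among 9 points:

d((-18, 7), (-27, 25)) = 20.1246
d((-18, 7), (-17, -2)) = 9.0554
d((-18, 7), (14, 18)) = 33.8378
d((-18, 7), (-26, 13)) = 10.0
d((-18, 7), (29, 29)) = 51.8941
d((-18, 7), (-18, -23)) = 30.0
d((-18, 7), (-17, -17)) = 24.0208
d((-18, 7), (8, 3)) = 26.3059
d((-27, 25), (-17, -2)) = 28.7924
d((-27, 25), (14, 18)) = 41.5933
d((-27, 25), (-26, 13)) = 12.0416
d((-27, 25), (29, 29)) = 56.1427
d((-27, 25), (-18, -23)) = 48.8365
d((-27, 25), (-17, -17)) = 43.1741
d((-27, 25), (8, 3)) = 41.3401
d((-17, -2), (14, 18)) = 36.8917
d((-17, -2), (-26, 13)) = 17.4929
d((-17, -2), (29, 29)) = 55.4707
d((-17, -2), (-18, -23)) = 21.0238
d((-17, -2), (-17, -17)) = 15.0
d((-17, -2), (8, 3)) = 25.4951
d((14, 18), (-26, 13)) = 40.3113
d((14, 18), (29, 29)) = 18.6011
d((14, 18), (-18, -23)) = 52.0096
d((14, 18), (-17, -17)) = 46.7547
d((14, 18), (8, 3)) = 16.1555
d((-26, 13), (29, 29)) = 57.28
d((-26, 13), (-18, -23)) = 36.8782
d((-26, 13), (-17, -17)) = 31.3209
d((-26, 13), (8, 3)) = 35.4401
d((29, 29), (-18, -23)) = 70.0928
d((29, 29), (-17, -17)) = 65.0538
d((29, 29), (8, 3)) = 33.4215
d((-18, -23), (-17, -17)) = 6.0828 <-- minimum
d((-18, -23), (8, 3)) = 36.7696
d((-17, -17), (8, 3)) = 32.0156

Closest pair: (-18, -23) and (-17, -17) with distance 6.0828

The closest pair is (-18, -23) and (-17, -17) with Euclidean distance 6.0828. For 9 points, brute-force pairwise comparison is shown above. For large n, the divide-and-conquer algorithm (sort by x, recurse on halves, check the dividing strip) achieves O(n log n).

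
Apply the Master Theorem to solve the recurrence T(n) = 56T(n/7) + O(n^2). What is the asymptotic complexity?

Master Theorem for T(n) = 56T(n/7) + O(n^2):

a = 56, b = 7, c = 2
log_b(a) = log_7(56) = 2.0686

Case 1: c = 2 < log_7(56) = 2.0686
T(n) = O(n^(log_7 56))

For T(n) = 56T(n/7) + O(n^2): log_7(56) = 2.0686. This is Case 1 of the Master Theorem (c < log_b(a), work dominated by leaves), giving O(n^(log_7 56)).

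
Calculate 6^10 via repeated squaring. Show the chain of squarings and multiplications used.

Computing 6^10 by squaring (build up from 6^1; each line after the first costs one multiplication):

6^1 = 6
6^2 = (6^1)^2 = 6^2 = 36
6^4 = (6^2)^2 = 36^2 = 1296
6^5 = 6 * 6^4 = 6 * 1296 = 7776
6^10 = (6^5)^2 = 7776^2 = 60466176

Result: 60466176
Multiplications needed: 4 (4 lines after 6^1)

6^10 = 60466176. Using exponentiation by squaring, this requires 4 multiplications. The key idea: if the exponent is even, square the half-power; if odd, multiply by the base once.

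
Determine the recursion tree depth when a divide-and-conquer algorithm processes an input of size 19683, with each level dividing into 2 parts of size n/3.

For divide and conquer with division factor 3:

Problem sizes at each level:
Level 0: 19683
Level 1: 6561
Level 2: 2187
Level 3: 729
Level 4: 243
Level 5: 81
Level 6: 27
Level 7: 9
Level 8: 3
Level 9: 1

The root is level 0 and the size-1 base case is level 9 (the tree spans levels 0 through 9, i.e. 10 levels counting the root), so the depth is the number of divisions: log_3(19683) = 9

The recursion tree depth is log_3(19683) = 9. At each level, the problem size is divided by 3, so it takes 9 divisions to reduce to a base case of size 1. The algorithm makes 2 recursive calls at each level.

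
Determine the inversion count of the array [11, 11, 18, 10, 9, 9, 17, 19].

Finding inversions in [11, 11, 18, 10, 9, 9, 17, 19]:

(0, 3): arr[0]=11 > arr[3]=10
(0, 4): arr[0]=11 > arr[4]=9
(0, 5): arr[0]=11 > arr[5]=9
(1, 3): arr[1]=11 > arr[3]=10
(1, 4): arr[1]=11 > arr[4]=9
(1, 5): arr[1]=11 > arr[5]=9
(2, 3): arr[2]=18 > arr[3]=10
(2, 4): arr[2]=18 > arr[4]=9
(2, 5): arr[2]=18 > arr[5]=9
(2, 6): arr[2]=18 > arr[6]=17
(3, 4): arr[3]=10 > arr[4]=9
(3, 5): arr[3]=10 > arr[5]=9

Total inversions: 12

The array has 12 inversion(s): (0,3), (0,4), (0,5), (1,3), (1,4), (1,5), (2,3), (2,4), (2,5), (2,6), (3,4), (3,5). Each pair (i,j) satisfies i < j and arr[i] > arr[j].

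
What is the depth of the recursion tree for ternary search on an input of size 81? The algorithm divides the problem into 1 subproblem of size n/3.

For divide and conquer with division factor 3:

Problem sizes at each level:
Level 0: 81
Level 1: 27
Level 2: 9
Level 3: 3
Level 4: 1

The root is level 0 and the size-1 base case is level 4 (the tree spans levels 0 through 4, i.e. 5 levels counting the root), so the depth is the number of divisions: log_3(81) = 4

The recursion tree depth is log_3(81) = 4. At each level, the problem size is divided by 3, so it takes 4 divisions to reduce to a base case of size 1. The algorithm makes 1 recursive call at each level.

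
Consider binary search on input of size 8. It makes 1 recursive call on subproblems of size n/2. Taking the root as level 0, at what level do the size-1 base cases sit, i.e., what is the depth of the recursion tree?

For divide and conquer with division factor 2:

Problem sizes at each level:
Level 0: 8
Level 1: 4
Level 2: 2
Level 3: 1

The root is level 0 and the size-1 base case is level 3 (the tree spans levels 0 through 3, i.e. 4 levels counting the root), so the depth is the number of divisions: log_2(8) = 3

The recursion tree depth is log_2(8) = 3. At each level, the problem size is divided by 2, so it takes 3 divisions to reduce to a base case of size 1. The algorithm makes 1 recursive call at each level.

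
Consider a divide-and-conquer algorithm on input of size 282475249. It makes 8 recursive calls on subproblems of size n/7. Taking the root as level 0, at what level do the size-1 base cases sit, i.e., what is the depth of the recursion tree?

For divide and conquer with division factor 7:

Problem sizes at each level:
Level 0: 282475249
Level 1: 40353607
Level 2: 5764801
Level 3: 823543
Level 4: 117649
Level 5: 16807
Level 6: 2401
Level 7: 343
Level 8: 49
Level 9: 7
Level 10: 1

The root is level 0 and the size-1 base case is level 10 (the tree spans levels 0 through 10, i.e. 11 levels counting the root), so the depth is the number of divisions: log_7(282475249) = 10

The recursion tree depth is log_7(282475249) = 10. At each level, the problem size is divided by 7, so it takes 10 divisions to reduce to a base case of size 1. The algorithm makes 8 recursive calls at each level.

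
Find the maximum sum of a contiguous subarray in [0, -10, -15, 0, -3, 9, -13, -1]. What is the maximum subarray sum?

Using Kadane's algorithm on [0, -10, -15, 0, -3, 9, -13, -1]:

Scanning through the array:
Position 1 (value -10): max_ending_here = -10, max_so_far = 0
Position 2 (value -15): max_ending_here = -15, max_so_far = 0
Position 3 (value 0): max_ending_here = 0, max_so_far = 0
Position 4 (value -3): max_ending_here = -3, max_so_far = 0
Position 5 (value 9): max_ending_here = 9, max_so_far = 9
Position 6 (value -13): max_ending_here = -4, max_so_far = 9
Position 7 (value -1): max_ending_here = -1, max_so_far = 9

Maximum subarray: [9]
Maximum sum: 9

The maximum subarray is [9] with sum 9. This subarray runs from index 5 to index 5.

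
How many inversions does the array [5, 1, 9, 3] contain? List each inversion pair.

Finding inversions in [5, 1, 9, 3]:

(0, 1): arr[0]=5 > arr[1]=1
(0, 3): arr[0]=5 > arr[3]=3
(2, 3): arr[2]=9 > arr[3]=3

Total inversions: 3

The array has 3 inversion(s): (0,1), (0,3), (2,3). Each pair (i,j) satisfies i < j and arr[i] > arr[j].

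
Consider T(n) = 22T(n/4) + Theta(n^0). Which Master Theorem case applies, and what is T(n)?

Master Theorem for T(n) = 22T(n/4) + O(n^0):

a = 22, b = 4, c = 0
log_b(a) = log_4(22) = 2.2297

Case 1: c = 0 < log_4(22) = 2.2297
T(n) = O(n^(log_4 22))

For T(n) = 22T(n/4) + O(n^0): log_4(22) = 2.2297. This is Case 1 of the Master Theorem (c < log_b(a), work dominated by leaves), giving O(n^(log_4 22)).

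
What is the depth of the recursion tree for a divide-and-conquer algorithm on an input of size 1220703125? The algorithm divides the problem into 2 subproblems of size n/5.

For divide and conquer with division factor 5:

Problem sizes at each level:
Level 0: 1220703125
Level 1: 244140625
Level 2: 48828125
Level 3: 9765625
Level 4: 1953125
Level 5: 390625
Level 6: 78125
Level 7: 15625
Level 8: 3125
Level 9: 625
Level 10: 125
Level 11: 25
Level 12: 5
Level 13: 1

The root is level 0 and the size-1 base case is level 13 (the tree spans levels 0 through 13, i.e. 14 levels counting the root), so the depth is the number of divisions: log_5(1220703125) = 13

The recursion tree depth is log_5(1220703125) = 13. At each level, the problem size is divided by 5, so it takes 13 divisions to reduce to a base case of size 1. The algorithm makes 2 recursive calls at each level.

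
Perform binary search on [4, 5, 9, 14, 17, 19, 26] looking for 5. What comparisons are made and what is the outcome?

Binary search for 5 in [4, 5, 9, 14, 17, 19, 26]:

lo=0, hi=6, mid=3, arr[mid]=14 -> 14 > 5, search left half
lo=0, hi=2, mid=1, arr[mid]=5 -> Found target at index 1!

Binary search finds 5 at index 1 after 2 comparisons. The search repeatedly halves the search space by comparing with the middle element.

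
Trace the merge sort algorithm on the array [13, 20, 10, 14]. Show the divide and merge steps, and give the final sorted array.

Merge sort trace:

Split: [13, 20, 10, 14] -> [13, 20] and [10, 14]
  Split: [13, 20] -> [13] and [20]
  Merge: [13] + [20] -> [13, 20]
  Split: [10, 14] -> [10] and [14]
  Merge: [10] + [14] -> [10, 14]
Merge: [13, 20] + [10, 14] -> [10, 13, 14, 20]

Final sorted array: [10, 13, 14, 20]

The merge sort proceeds by recursively splitting the array and merging sorted halves.
After all merges, the sorted array is [10, 13, 14, 20].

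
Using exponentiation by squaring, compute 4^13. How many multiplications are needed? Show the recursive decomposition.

Computing 4^13 by squaring (build up from 4^1; each line after the first costs one multiplication):

4^1 = 4
4^2 = (4^1)^2 = 4^2 = 16
4^3 = 4 * 4^2 = 4 * 16 = 64
4^6 = (4^3)^2 = 64^2 = 4096
4^12 = (4^6)^2 = 4096^2 = 16777216
4^13 = 4 * 4^12 = 4 * 16777216 = 67108864

Result: 67108864
Multiplications needed: 5 (5 lines after 4^1)

4^13 = 67108864. Using exponentiation by squaring, this requires 5 multiplications. The key idea: if the exponent is even, square the half-power; if odd, multiply by the base once.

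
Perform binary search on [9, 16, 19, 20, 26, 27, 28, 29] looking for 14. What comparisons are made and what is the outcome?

Binary search for 14 in [9, 16, 19, 20, 26, 27, 28, 29]:

lo=0, hi=7, mid=3, arr[mid]=20 -> 20 > 14, search left half
lo=0, hi=2, mid=1, arr[mid]=16 -> 16 > 14, search left half
lo=0, hi=0, mid=0, arr[mid]=9 -> 9 < 14, search right half
lo=1 > hi=0, target 14 not found

Binary search determines that 14 is not in the array after 3 comparisons. The search space was exhausted without finding the target.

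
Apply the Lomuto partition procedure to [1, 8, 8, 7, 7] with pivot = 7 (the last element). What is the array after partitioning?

Lomuto partition with pivot = 7:

Initial array: [1, 8, 8, 7, 7]

arr[0]=1 <= 7: swap with position 0, array becomes [1, 8, 8, 7, 7]
arr[1]=8 > 7: no swap
arr[2]=8 > 7: no swap
arr[3]=7 <= 7: swap with position 1, array becomes [1, 7, 8, 8, 7]

Place pivot at position 2: [1, 7, 7, 8, 8]
Pivot position: 2

After partitioning with pivot 7, the array becomes [1, 7, 7, 8, 8]. The pivot is placed at index 2. All elements to the left of the pivot are <= 7, and all elements to the right are > 7.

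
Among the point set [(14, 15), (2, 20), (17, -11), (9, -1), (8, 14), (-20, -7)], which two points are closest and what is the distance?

Computing all pairwise distances among 6 points:

d((14, 15), (2, 20)) = 13.0
d((14, 15), (17, -11)) = 26.1725
d((14, 15), (9, -1)) = 16.7631
d((14, 15), (8, 14)) = 6.0828 <-- minimum
d((14, 15), (-20, -7)) = 40.4969
d((2, 20), (17, -11)) = 34.4384
d((2, 20), (9, -1)) = 22.1359
d((2, 20), (8, 14)) = 8.4853
d((2, 20), (-20, -7)) = 34.8281
d((17, -11), (9, -1)) = 12.8062
d((17, -11), (8, 14)) = 26.5707
d((17, -11), (-20, -7)) = 37.2156
d((9, -1), (8, 14)) = 15.0333
d((9, -1), (-20, -7)) = 29.6142
d((8, 14), (-20, -7)) = 35.0

Closest pair: (14, 15) and (8, 14) with distance 6.0828

The closest pair is (14, 15) and (8, 14) with Euclidean distance 6.0828. For 6 points, brute-force pairwise comparison is shown above. For large n, the divide-and-conquer algorithm (sort by x, recurse on halves, check the dividing strip) achieves O(n log n).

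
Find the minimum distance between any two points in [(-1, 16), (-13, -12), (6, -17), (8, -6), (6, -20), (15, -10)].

Computing all pairwise distances among 6 points:

d((-1, 16), (-13, -12)) = 30.4631
d((-1, 16), (6, -17)) = 33.7343
d((-1, 16), (8, -6)) = 23.7697
d((-1, 16), (6, -20)) = 36.6742
d((-1, 16), (15, -10)) = 30.5287
d((-13, -12), (6, -17)) = 19.6469
d((-13, -12), (8, -6)) = 21.8403
d((-13, -12), (6, -20)) = 20.6155
d((-13, -12), (15, -10)) = 28.0713
d((6, -17), (8, -6)) = 11.1803
d((6, -17), (6, -20)) = 3.0 <-- minimum
d((6, -17), (15, -10)) = 11.4018
d((8, -6), (6, -20)) = 14.1421
d((8, -6), (15, -10)) = 8.0623
d((6, -20), (15, -10)) = 13.4536

Closest pair: (6, -17) and (6, -20) with distance 3.0

The closest pair is (6, -17) and (6, -20) with Euclidean distance 3.0. For 6 points, brute-force pairwise comparison is shown above. For large n, the divide-and-conquer algorithm (sort by x, recurse on halves, check the dividing strip) achieves O(n log n).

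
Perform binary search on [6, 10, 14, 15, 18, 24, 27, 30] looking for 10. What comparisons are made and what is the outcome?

Binary search for 10 in [6, 10, 14, 15, 18, 24, 27, 30]:

lo=0, hi=7, mid=3, arr[mid]=15 -> 15 > 10, search left half
lo=0, hi=2, mid=1, arr[mid]=10 -> Found target at index 1!

Binary search finds 10 at index 1 after 2 comparisons. The search repeatedly halves the search space by comparing with the middle element.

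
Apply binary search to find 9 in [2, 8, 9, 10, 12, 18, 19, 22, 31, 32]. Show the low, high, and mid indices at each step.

Binary search for 9 in [2, 8, 9, 10, 12, 18, 19, 22, 31, 32]:

lo=0, hi=9, mid=4, arr[mid]=12 -> 12 > 9, search left half
lo=0, hi=3, mid=1, arr[mid]=8 -> 8 < 9, search right half
lo=2, hi=3, mid=2, arr[mid]=9 -> Found target at index 2!

Binary search finds 9 at index 2 after 3 comparisons. The search repeatedly halves the search space by comparing with the middle element.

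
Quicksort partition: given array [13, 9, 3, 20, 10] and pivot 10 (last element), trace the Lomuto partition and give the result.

Lomuto partition with pivot = 10:

Initial array: [13, 9, 3, 20, 10]

arr[0]=13 > 10: no swap
arr[1]=9 <= 10: swap with position 0, array becomes [9, 13, 3, 20, 10]
arr[2]=3 <= 10: swap with position 1, array becomes [9, 3, 13, 20, 10]
arr[3]=20 > 10: no swap

Place pivot at position 2: [9, 3, 10, 20, 13]
Pivot position: 2

After partitioning with pivot 10, the array becomes [9, 3, 10, 20, 13]. The pivot is placed at index 2. All elements to the left of the pivot are <= 10, and all elements to the right are > 10.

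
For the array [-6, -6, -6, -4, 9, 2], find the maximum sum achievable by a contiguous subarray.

Using Kadane's algorithm on [-6, -6, -6, -4, 9, 2]:

Scanning through the array:
Position 1 (value -6): max_ending_here = -6, max_so_far = -6
Position 2 (value -6): max_ending_here = -6, max_so_far = -6
Position 3 (value -4): max_ending_here = -4, max_so_far = -4
Position 4 (value 9): max_ending_here = 9, max_so_far = 9
Position 5 (value 2): max_ending_here = 11, max_so_far = 11

Maximum subarray: [9, 2]
Maximum sum: 11

The maximum subarray is [9, 2] with sum 11. This subarray runs from index 4 to index 5.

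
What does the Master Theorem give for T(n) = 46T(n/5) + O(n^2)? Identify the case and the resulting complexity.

Master Theorem for T(n) = 46T(n/5) + O(n^2):

a = 46, b = 5, c = 2
log_b(a) = log_5(46) = 2.3789

Case 1: c = 2 < log_5(46) = 2.3789
T(n) = O(n^(log_5 46))

For T(n) = 46T(n/5) + O(n^2): log_5(46) = 2.3789. This is Case 1 of the Master Theorem (c < log_b(a), work dominated by leaves), giving O(n^(log_5 46)).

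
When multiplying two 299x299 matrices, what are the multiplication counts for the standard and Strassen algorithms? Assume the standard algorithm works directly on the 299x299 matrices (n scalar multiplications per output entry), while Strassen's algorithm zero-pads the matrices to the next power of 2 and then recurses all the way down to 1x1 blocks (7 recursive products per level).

Matrix multiplication for 299x299 matrices:

Strassen's algorithm requires power-of-2 dimensions. Pad 299x299 to 512x512 (next power of 2).

Standard algorithm: 299^3 = 26730899 multiplications
Strassen's algorithm: 7^(log2(512)) = 7^9 = 40353607 multiplications
Difference: 26730899 - 40353607 = -13622708 (Strassen uses MORE here due to padding overhead — for small or just-over-power-of-2 n, padding can outweigh the per-level savings)

Standard: 26730899 multiplications (299^3). Strassen: 40353607 multiplications (7^9, after padding to 512x512). Strassen reduces 8 recursive multiplications to 7 at each level.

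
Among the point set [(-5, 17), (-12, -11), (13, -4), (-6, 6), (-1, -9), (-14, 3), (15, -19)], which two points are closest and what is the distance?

Computing all pairwise distances among 7 points:

d((-5, 17), (-12, -11)) = 28.8617
d((-5, 17), (13, -4)) = 27.6586
d((-5, 17), (-6, 6)) = 11.0454
d((-5, 17), (-1, -9)) = 26.3059
d((-5, 17), (-14, 3)) = 16.6433
d((-5, 17), (15, -19)) = 41.1825
d((-12, -11), (13, -4)) = 25.9615
d((-12, -11), (-6, 6)) = 18.0278
d((-12, -11), (-1, -9)) = 11.1803
d((-12, -11), (-14, 3)) = 14.1421
d((-12, -11), (15, -19)) = 28.1603
d((13, -4), (-6, 6)) = 21.4709
d((13, -4), (-1, -9)) = 14.8661
d((13, -4), (-14, 3)) = 27.8927
d((13, -4), (15, -19)) = 15.1327
d((-6, 6), (-1, -9)) = 15.8114
d((-6, 6), (-14, 3)) = 8.544 <-- minimum
d((-6, 6), (15, -19)) = 32.6497
d((-1, -9), (-14, 3)) = 17.6918
d((-1, -9), (15, -19)) = 18.868
d((-14, 3), (15, -19)) = 36.4005

Closest pair: (-6, 6) and (-14, 3) with distance 8.544

The closest pair is (-6, 6) and (-14, 3) with Euclidean distance 8.544. For 7 points, brute-force pairwise comparison is shown above. For large n, the divide-and-conquer algorithm (sort by x, recurse on halves, check the dividing strip) achieves O(n log n).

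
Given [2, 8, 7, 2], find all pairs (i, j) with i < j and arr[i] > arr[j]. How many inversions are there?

Finding inversions in [2, 8, 7, 2]:

(1, 2): arr[1]=8 > arr[2]=7
(1, 3): arr[1]=8 > arr[3]=2
(2, 3): arr[2]=7 > arr[3]=2

Total inversions: 3

The array has 3 inversion(s): (1,2), (1,3), (2,3). Each pair (i,j) satisfies i < j and arr[i] > arr[j].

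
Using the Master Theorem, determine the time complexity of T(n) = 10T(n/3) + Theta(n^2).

Master Theorem for T(n) = 10T(n/3) + O(n^2):

a = 10, b = 3, c = 2
log_b(a) = log_3(10) = 2.0959

Case 1: c = 2 < log_3(10) = 2.0959
T(n) = O(n^(log_3 10))

For T(n) = 10T(n/3) + O(n^2): log_3(10) = 2.0959. This is Case 1 of the Master Theorem (c < log_b(a), work dominated by leaves), giving O(n^(log_3 10)).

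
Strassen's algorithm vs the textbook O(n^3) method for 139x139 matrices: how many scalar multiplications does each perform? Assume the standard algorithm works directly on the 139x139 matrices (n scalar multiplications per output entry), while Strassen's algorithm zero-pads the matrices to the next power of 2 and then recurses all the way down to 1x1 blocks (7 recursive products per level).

Matrix multiplication for 139x139 matrices:

Strassen's algorithm requires power-of-2 dimensions. Pad 139x139 to 256x256 (next power of 2).

Standard algorithm: 139^3 = 2685619 multiplications
Strassen's algorithm: 7^(log2(256)) = 7^8 = 5764801 multiplications
Difference: 2685619 - 5764801 = -3079182 (Strassen uses MORE here due to padding overhead — for small or just-over-power-of-2 n, padding can outweigh the per-level savings)

Standard: 2685619 multiplications (139^3). Strassen: 5764801 multiplications (7^8, after padding to 256x256). Strassen reduces 8 recursive multiplications to 7 at each level.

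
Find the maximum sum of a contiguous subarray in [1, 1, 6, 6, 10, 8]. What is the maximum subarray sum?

Using Kadane's algorithm on [1, 1, 6, 6, 10, 8]:

Scanning through the array:
Position 1 (value 1): max_ending_here = 2, max_so_far = 2
Position 2 (value 6): max_ending_here = 8, max_so_far = 8
Position 3 (value 6): max_ending_here = 14, max_so_far = 14
Position 4 (value 10): max_ending_here = 24, max_so_far = 24
Position 5 (value 8): max_ending_here = 32, max_so_far = 32

Maximum subarray: [1, 1, 6, 6, 10, 8]
Maximum sum: 32

The maximum subarray is [1, 1, 6, 6, 10, 8] with sum 32. This subarray runs from index 0 to index 5.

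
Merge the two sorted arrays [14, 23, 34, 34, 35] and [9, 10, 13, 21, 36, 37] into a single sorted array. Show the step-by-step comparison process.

Merging process:

Compare 14 vs 9: take 9 from right. Merged: [9]
Compare 14 vs 10: take 10 from right. Merged: [9, 10]
Compare 14 vs 13: take 13 from right. Merged: [9, 10, 13]
Compare 14 vs 21: take 14 from left. Merged: [9, 10, 13, 14]
Compare 23 vs 21: take 21 from right. Merged: [9, 10, 13, 14, 21]
Compare 23 vs 36: take 23 from left. Merged: [9, 10, 13, 14, 21, 23]
Compare 34 vs 36: take 34 from left. Merged: [9, 10, 13, 14, 21, 23, 34]
Compare 34 vs 36: take 34 from left. Merged: [9, 10, 13, 14, 21, 23, 34, 34]
Compare 35 vs 36: take 35 from left. Merged: [9, 10, 13, 14, 21, 23, 34, 34, 35]
Append remaining from right: [36, 37]. Merged: [9, 10, 13, 14, 21, 23, 34, 34, 35, 36, 37]

Final merged array: [9, 10, 13, 14, 21, 23, 34, 34, 35, 36, 37]
Total comparisons: 9

The merged array is [9, 10, 13, 14, 21, 23, 34, 34, 35, 36, 37], requiring 9 comparisons. The merge step runs in O(n) time where n is the total number of elements.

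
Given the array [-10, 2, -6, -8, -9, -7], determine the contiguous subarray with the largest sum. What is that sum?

Using Kadane's algorithm on [-10, 2, -6, -8, -9, -7]:

Scanning through the array:
Position 1 (value 2): max_ending_here = 2, max_so_far = 2
Position 2 (value -6): max_ending_here = -4, max_so_far = 2
Position 3 (value -8): max_ending_here = -8, max_so_far = 2
Position 4 (value -9): max_ending_here = -9, max_so_far = 2
Position 5 (value -7): max_ending_here = -7, max_so_far = 2

Maximum subarray: [2]
Maximum sum: 2

The maximum subarray is [2] with sum 2. This subarray runs from index 1 to index 1.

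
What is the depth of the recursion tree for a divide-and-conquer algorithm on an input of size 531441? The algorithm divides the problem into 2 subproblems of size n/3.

For divide and conquer with division factor 3:

Problem sizes at each level:
Level 0: 531441
Level 1: 177147
Level 2: 59049
Level 3: 19683
Level 4: 6561
Level 5: 2187
Level 6: 729
Level 7: 243
Level 8: 81
Level 9: 27
Level 10: 9
Level 11: 3
Level 12: 1

The root is level 0 and the size-1 base case is level 12 (the tree spans levels 0 through 12, i.e. 13 levels counting the root), so the depth is the number of divisions: log_3(531441) = 12

The recursion tree depth is log_3(531441) = 12. At each level, the problem size is divided by 3, so it takes 12 divisions to reduce to a base case of size 1. The algorithm makes 2 recursive calls at each level.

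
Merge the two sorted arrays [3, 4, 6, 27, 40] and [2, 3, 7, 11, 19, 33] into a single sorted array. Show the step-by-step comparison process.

Merging process:

Compare 3 vs 2: take 2 from right. Merged: [2]
Compare 3 vs 3: take 3 from left. Merged: [2, 3]
Compare 4 vs 3: take 3 from right. Merged: [2, 3, 3]
Compare 4 vs 7: take 4 from left. Merged: [2, 3, 3, 4]
Compare 6 vs 7: take 6 from left. Merged: [2, 3, 3, 4, 6]
Compare 27 vs 7: take 7 from right. Merged: [2, 3, 3, 4, 6, 7]
Compare 27 vs 11: take 11 from right. Merged: [2, 3, 3, 4, 6, 7, 11]
Compare 27 vs 19: take 19 from right. Merged: [2, 3, 3, 4, 6, 7, 11, 19]
Compare 27 vs 33: take 27 from left. Merged: [2, 3, 3, 4, 6, 7, 11, 19, 27]
Compare 40 vs 33: take 33 from right. Merged: [2, 3, 3, 4, 6, 7, 11, 19, 27, 33]
Append remaining from left: [40]. Merged: [2, 3, 3, 4, 6, 7, 11, 19, 27, 33, 40]

Final merged array: [2, 3, 3, 4, 6, 7, 11, 19, 27, 33, 40]
Total comparisons: 10

The merged array is [2, 3, 3, 4, 6, 7, 11, 19, 27, 33, 40], requiring 10 comparisons. The merge step runs in O(n) time where n is the total number of elements.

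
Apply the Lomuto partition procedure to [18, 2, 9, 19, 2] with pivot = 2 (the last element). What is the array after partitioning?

Lomuto partition with pivot = 2:

Initial array: [18, 2, 9, 19, 2]

arr[0]=18 > 2: no swap
arr[1]=2 <= 2: swap with position 0, array becomes [2, 18, 9, 19, 2]
arr[2]=9 > 2: no swap
arr[3]=19 > 2: no swap

Place pivot at position 1: [2, 2, 9, 19, 18]
Pivot position: 1

After partitioning with pivot 2, the array becomes [2, 2, 9, 19, 18]. The pivot is placed at index 1. All elements to the left of the pivot are <= 2, and all elements to the right are > 2.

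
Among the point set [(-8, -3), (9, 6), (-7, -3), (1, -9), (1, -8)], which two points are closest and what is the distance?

Computing all pairwise distances among 5 points:

d((-8, -3), (9, 6)) = 19.2354
d((-8, -3), (-7, -3)) = 1.0 <-- minimum
d((-8, -3), (1, -9)) = 10.8167
d((-8, -3), (1, -8)) = 10.2956
d((9, 6), (-7, -3)) = 18.3576
d((9, 6), (1, -9)) = 17.0
d((9, 6), (1, -8)) = 16.1245
d((-7, -3), (1, -9)) = 10.0
d((-7, -3), (1, -8)) = 9.434
d((1, -9), (1, -8)) = 1.0 <-- minimum

Minimum distance: 1.0 (tie among 2 pairs: (-8, -3) and (-7, -3); (1, -9) and (1, -8))

The minimum Euclidean distance is 1.0. There is a tie: 2 pairs achieve this minimum — (-8, -3) and (-7, -3); (1, -9) and (1, -8). Any of these is a valid closest pair. For 5 points, brute-force pairwise comparison is shown above. For large n, the divide-and-conquer algorithm (sort by x, recurse on halves, check the dividing strip) achieves O(n log n).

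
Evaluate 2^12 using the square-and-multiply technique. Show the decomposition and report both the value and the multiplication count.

Computing 2^12 by squaring (build up from 2^1; each line after the first costs one multiplication):

2^1 = 2
2^2 = (2^1)^2 = 2^2 = 4
2^3 = 2 * 2^2 = 2 * 4 = 8
2^6 = (2^3)^2 = 8^2 = 64
2^12 = (2^6)^2 = 64^2 = 4096

Result: 4096
Multiplications needed: 4 (4 lines after 2^1)

2^12 = 4096. Using exponentiation by squaring, this requires 4 multiplications. The key idea: if the exponent is even, square the half-power; if odd, multiply by the base once.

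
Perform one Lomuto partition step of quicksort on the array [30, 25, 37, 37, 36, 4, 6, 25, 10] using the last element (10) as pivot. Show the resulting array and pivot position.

Lomuto partition with pivot = 10:

Initial array: [30, 25, 37, 37, 36, 4, 6, 25, 10]

arr[0]=30 > 10: no swap
arr[1]=25 > 10: no swap
arr[2]=37 > 10: no swap
arr[3]=37 > 10: no swap
arr[4]=36 > 10: no swap
arr[5]=4 <= 10: swap with position 0, array becomes [4, 25, 37, 37, 36, 30, 6, 25, 10]
arr[6]=6 <= 10: swap with position 1, array becomes [4, 6, 37, 37, 36, 30, 25, 25, 10]
arr[7]=25 > 10: no swap

Place pivot at position 2: [4, 6, 10, 37, 36, 30, 25, 25, 37]
Pivot position: 2

After partitioning with pivot 10, the array becomes [4, 6, 10, 37, 36, 30, 25, 25, 37]. The pivot is placed at index 2. All elements to the left of the pivot are <= 10, and all elements to the right are > 10.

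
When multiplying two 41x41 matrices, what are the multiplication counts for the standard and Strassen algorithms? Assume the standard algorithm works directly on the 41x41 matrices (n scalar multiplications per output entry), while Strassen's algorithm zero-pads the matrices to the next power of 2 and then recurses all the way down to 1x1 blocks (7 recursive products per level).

Matrix multiplication for 41x41 matrices:

Strassen's algorithm requires power-of-2 dimensions. Pad 41x41 to 64x64 (next power of 2).

Standard algorithm: 41^3 = 68921 multiplications
Strassen's algorithm: 7^(log2(64)) = 7^6 = 117649 multiplications
Difference: 68921 - 117649 = -48728 (Strassen uses MORE here due to padding overhead — for small or just-over-power-of-2 n, padding can outweigh the per-level savings)

Standard: 68921 multiplications (41^3). Strassen: 117649 multiplications (7^6, after padding to 64x64). Strassen reduces 8 recursive multiplications to 7 at each level.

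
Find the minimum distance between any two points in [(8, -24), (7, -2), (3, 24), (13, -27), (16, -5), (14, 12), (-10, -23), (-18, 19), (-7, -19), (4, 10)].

Computing all pairwise distances among 10 points:

d((8, -24), (7, -2)) = 22.0227
d((8, -24), (3, 24)) = 48.2597
d((8, -24), (13, -27)) = 5.831
d((8, -24), (16, -5)) = 20.6155
d((8, -24), (14, 12)) = 36.4966
d((8, -24), (-10, -23)) = 18.0278
d((8, -24), (-18, 19)) = 50.2494
d((8, -24), (-7, -19)) = 15.8114
d((8, -24), (4, 10)) = 34.2345
d((7, -2), (3, 24)) = 26.3059
d((7, -2), (13, -27)) = 25.7099
d((7, -2), (16, -5)) = 9.4868
d((7, -2), (14, 12)) = 15.6525
d((7, -2), (-10, -23)) = 27.0185
d((7, -2), (-18, 19)) = 32.6497
d((7, -2), (-7, -19)) = 22.0227
d((7, -2), (4, 10)) = 12.3693
d((3, 24), (13, -27)) = 51.9711
d((3, 24), (16, -5)) = 31.7805
d((3, 24), (14, 12)) = 16.2788
d((3, 24), (-10, -23)) = 48.7647
d((3, 24), (-18, 19)) = 21.587
d((3, 24), (-7, -19)) = 44.1475
d((3, 24), (4, 10)) = 14.0357
d((13, -27), (16, -5)) = 22.2036
d((13, -27), (14, 12)) = 39.0128
d((13, -27), (-10, -23)) = 23.3452
d((13, -27), (-18, 19)) = 55.4707
d((13, -27), (-7, -19)) = 21.5407
d((13, -27), (4, 10)) = 38.0789
d((16, -5), (14, 12)) = 17.1172
d((16, -5), (-10, -23)) = 31.6228
d((16, -5), (-18, 19)) = 41.6173
d((16, -5), (-7, -19)) = 26.9258
d((16, -5), (4, 10)) = 19.2094
d((14, 12), (-10, -23)) = 42.4382
d((14, 12), (-18, 19)) = 32.7567
d((14, 12), (-7, -19)) = 37.4433
d((14, 12), (4, 10)) = 10.198
d((-10, -23), (-18, 19)) = 42.7551
d((-10, -23), (-7, -19)) = 5.0 <-- minimum
d((-10, -23), (4, 10)) = 35.8469
d((-18, 19), (-7, -19)) = 39.5601
d((-18, 19), (4, 10)) = 23.7697
d((-7, -19), (4, 10)) = 31.0161

Closest pair: (-10, -23) and (-7, -19) with distance 5.0

The closest pair is (-10, -23) and (-7, -19) with Euclidean distance 5.0. For 10 points, brute-force pairwise comparison is shown above. For large n, the divide-and-conquer algorithm (sort by x, recurse on halves, check the dividing strip) achieves O(n log n).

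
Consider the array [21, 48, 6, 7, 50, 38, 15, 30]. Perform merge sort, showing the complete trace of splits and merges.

Merge sort trace:

Split: [21, 48, 6, 7, 50, 38, 15, 30] -> [21, 48, 6, 7] and [50, 38, 15, 30]
  Split: [21, 48, 6, 7] -> [21, 48] and [6, 7]
    Split: [21, 48] -> [21] and [48]
    Merge: [21] + [48] -> [21, 48]
    Split: [6, 7] -> [6] and [7]
    Merge: [6] + [7] -> [6, 7]
  Merge: [21, 48] + [6, 7] -> [6, 7, 21, 48]
  Split: [50, 38, 15, 30] -> [50, 38] and [15, 30]
    Split: [50, 38] -> [50] and [38]
    Merge: [50] + [38] -> [38, 50]
    Split: [15, 30] -> [15] and [30]
    Merge: [15] + [30] -> [15, 30]
  Merge: [38, 50] + [15, 30] -> [15, 30, 38, 50]
Merge: [6, 7, 21, 48] + [15, 30, 38, 50] -> [6, 7, 15, 21, 30, 38, 48, 50]

Final sorted array: [6, 7, 15, 21, 30, 38, 48, 50]

The merge sort proceeds by recursively splitting the array and merging sorted halves.
After all merges, the sorted array is [6, 7, 15, 21, 30, 38, 48, 50].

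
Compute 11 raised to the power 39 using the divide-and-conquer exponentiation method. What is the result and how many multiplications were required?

Computing 11^39 by squaring (build up from 11^1; each line after the first costs one multiplication):

11^1 = 11
11^2 = (11^1)^2 = 11^2 = 121
11^4 = (11^2)^2 = 121^2 = 14641
11^8 = (11^4)^2 = 14641^2 = 214358881
11^9 = 11 * 11^8 = 11 * 214358881 = 2357947691
11^18 = (11^9)^2 = 2357947691^2 = 5559917313492231481
11^19 = 11 * 11^18 = 11 * 5559917313492231481 = 61159090448414546291
11^38 = (11^19)^2 = 61159090448414546291^2 = 3740434344477351388916475705363381856681
11^39 = 11 * 11^38 = 11 * 3740434344477351388916475705363381856681 = 41144777789250865278081232758997200423491

Result: 41144777789250865278081232758997200423491
Multiplications needed: 8 (8 lines after 11^1)

11^39 = 41144777789250865278081232758997200423491. Using exponentiation by squaring, this requires 8 multiplications. The key idea: if the exponent is even, square the half-power; if odd, multiply by the base once.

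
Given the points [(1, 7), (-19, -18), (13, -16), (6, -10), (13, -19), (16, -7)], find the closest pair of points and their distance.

Computing all pairwise distances among 6 points:

d((1, 7), (-19, -18)) = 32.0156
d((1, 7), (13, -16)) = 25.9422
d((1, 7), (6, -10)) = 17.72
d((1, 7), (13, -19)) = 28.6356
d((1, 7), (16, -7)) = 20.5183
d((-19, -18), (13, -16)) = 32.0624
d((-19, -18), (6, -10)) = 26.2488
d((-19, -18), (13, -19)) = 32.0156
d((-19, -18), (16, -7)) = 36.6879
d((13, -16), (6, -10)) = 9.2195
d((13, -16), (13, -19)) = 3.0 <-- minimum
d((13, -16), (16, -7)) = 9.4868
d((6, -10), (13, -19)) = 11.4018
d((6, -10), (16, -7)) = 10.4403
d((13, -19), (16, -7)) = 12.3693

Closest pair: (13, -16) and (13, -19) with distance 3.0

The closest pair is (13, -16) and (13, -19) with Euclidean distance 3.0. For 6 points, brute-force pairwise comparison is shown above. For large n, the divide-and-conquer algorithm (sort by x, recurse on halves, check the dividing strip) achieves O(n log n).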